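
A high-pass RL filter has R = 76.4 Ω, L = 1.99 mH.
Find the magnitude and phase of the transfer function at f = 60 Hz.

Step 1 — Angular frequency: ω = 2π·60 = 377 rad/s.
Step 2 — Transfer function: H(jω) = jωL/(R + jωL).
Step 3 — Numerator jωL = j·0.7502; denominator R + jωL = 76.4 + j0.7502.
Step 4 — H = 9.641e-05 + j0.009819.
Step 5 — Magnitude: |H| = 0.009819 (-40.2 dB); phase: φ = 89.4°.

|H| = 0.009819 (-40.2 dB), φ = 89.4°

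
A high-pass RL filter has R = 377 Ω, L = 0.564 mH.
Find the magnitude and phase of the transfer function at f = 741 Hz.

Step 1 — Angular frequency: ω = 2π·741 = 4656 rad/s.
Step 2 — Transfer function: H(jω) = jωL/(R + jωL).
Step 3 — Numerator jωL = j·2.626; denominator R + jωL = 377 + j2.626.
Step 4 — H = 4.851e-05 + j0.006965.
Step 5 — Magnitude: |H| = 0.006965 (-43.1 dB); phase: φ = 89.6°.

|H| = 0.006965 (-43.1 dB), φ = 89.6°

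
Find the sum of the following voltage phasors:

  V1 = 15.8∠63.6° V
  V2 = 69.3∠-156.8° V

Step 1 — Convert each phasor to rectangular form:
  V1 = 15.8·(cos(63.6°) + j·sin(63.6°)) = 7.025 + j14.15 V
  V2 = 69.3·(cos(-156.8°) + j·sin(-156.8°)) = -63.7 - j27.3 V
Step 2 — Sum components: V_total = -56.67 - j13.15 V.
Step 3 — Convert to polar: |V_total| = 58.18 V, ∠V_total = -166.9°.

V_total = 58.18∠-166.9° V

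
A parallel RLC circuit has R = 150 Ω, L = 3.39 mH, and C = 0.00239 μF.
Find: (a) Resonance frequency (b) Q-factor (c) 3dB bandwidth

Step 1 — Resonance: ω₀ = 1/√(LC) = 1/√(0.00339·2.39e-09) = 3.513e+05 rad/s.
Step 2 — f₀ = ω₀/(2π) = 5.591e+04 Hz.
Step 3 — Parallel Q: Q = R/(ω₀L) = 150/(3.513e+05·0.00339) = 0.1259.
Step 4 — Bandwidth: Δω = ω₀/Q = 2.789e+06 rad/s; BW = Δω/(2π) = 4.439e+05 Hz.

(a) f₀ = 5.591e+04 Hz  (b) Q = 0.1259  (c) BW = 4.439e+05 Hz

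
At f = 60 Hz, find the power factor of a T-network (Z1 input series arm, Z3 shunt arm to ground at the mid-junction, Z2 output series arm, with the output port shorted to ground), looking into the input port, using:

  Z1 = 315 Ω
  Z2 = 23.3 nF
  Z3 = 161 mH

Step 1 — Angular frequency: ω = 2π·f = 2π·60 = 377 rad/s.
Step 2 — Component impedances:
  Z1: Z = R = 315 Ω
  Z2: Z = 1/(jωC) = -j/(ω·C) = 0 - j1.138e+05 Ω
  Z3: Z = jωL = j·377·0.161 = 0 + j60.7 Ω
Step 3 — With the output port shorted to ground, the output series arm Z2 runs from the junction to ground; the shunt arm Z3 also runs from the junction to ground. They appear in parallel: Z3 || Z2 = 0 + j60.73 Ω.
Step 4 — Series with input arm Z1: Z_in = Z1 + (Z3 || Z2) = 315 + j60.73 Ω = 320.8∠10.9° Ω.
Step 5 — Power factor: PF = cos(φ) = Re(Z)/|Z| = 315/320.8 = 0.9819.
Step 6 — Type: Im(Z) = 60.73 ⇒ lagging (phase φ = 10.9°).

PF = 0.9819 (lagging, φ = 10.9°)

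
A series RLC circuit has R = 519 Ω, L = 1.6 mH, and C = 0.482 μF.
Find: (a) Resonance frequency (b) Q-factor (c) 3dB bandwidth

Step 1 — Resonance condition Im(Z)=0 gives ω₀ = 1/√(LC).
Step 2 — ω₀ = 1/√(0.0016·4.82e-07) = 3.601e+04 rad/s.
Step 3 — f₀ = ω₀/(2π) = 5731 Hz.
Step 4 — Series Q: Q = ω₀L/R = 3.601e+04·0.0016/519 = 0.111.
Step 5 — 3dB bandwidth: Δω = ω₀/Q = 3.244e+05 rad/s; BW = Δω/(2π) = 5.163e+04 Hz.

(a) f₀ = 5731 Hz  (b) Q = 0.111  (c) BW = 5.163e+04 Hz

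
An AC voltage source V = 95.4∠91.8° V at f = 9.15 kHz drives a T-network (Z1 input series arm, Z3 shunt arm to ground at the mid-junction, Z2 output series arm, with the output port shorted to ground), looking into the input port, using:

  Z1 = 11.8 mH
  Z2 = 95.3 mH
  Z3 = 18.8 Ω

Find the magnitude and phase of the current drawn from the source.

Step 1 — Angular frequency: ω = 2π·f = 2π·9150 = 5.749e+04 rad/s.
Step 2 — Component impedances:
  Z1: Z = jωL = j·5.749e+04·0.0118 = 0 + j678.4 Ω
  Z2: Z = jωL = j·5.749e+04·0.0953 = 0 + j5479 Ω
  Z3: Z = R = 18.8 Ω
Step 3 — With the output port shorted to ground, the output series arm Z2 runs from the junction to ground; the shunt arm Z3 also runs from the junction to ground. They appear in parallel: Z3 || Z2 = 18.8 + j0.06451 Ω.
Step 4 — Series with input arm Z1: Z_in = Z1 + (Z3 || Z2) = 18.8 + j678.5 Ω = 678.7∠88.4° Ω.
Step 5 — Source phasor: V = 95.4∠91.8° V = -2.997 + j95.35 V.
Step 6 — Ohm's law: I = V / Z_total = (-2.997 + j95.35) / (18.8 + j678.5) = 0.1403 + j0.008305 A.
Step 7 — Convert to polar: |I| = 0.1406 A, ∠I = 3.4°.

I = 0.1406∠3.4° A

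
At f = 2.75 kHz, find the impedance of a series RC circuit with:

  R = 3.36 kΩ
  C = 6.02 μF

Step 1 — Angular frequency: ω = 2π·f = 2π·2750 = 1.728e+04 rad/s.
Step 2 — Component impedances:
  R: Z = R = 3360 Ω
  C: Z = 1/(jωC) = -j/(ω·C) = 0 - j9.614 Ω
Step 3 — Series combination: Z_total = R + C = 3360 - j9.614 Ω = 3360∠-0.2° Ω.

Z = 3360 - j9.614 Ω = 3360∠-0.2° Ω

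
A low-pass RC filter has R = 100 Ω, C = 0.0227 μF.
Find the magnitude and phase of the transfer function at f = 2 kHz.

Step 1 — Angular frequency: ω = 2π·2000 = 1.257e+04 rad/s.
Step 2 — Transfer function: H(jω) = 1/(1 + jωRC).
Step 3 — Denominator: 1 + jωRC = 1 + j·1.257e+04·100·2.27e-08 = 1 + j0.02853.
Step 4 — H = 0.9992 - j0.0285.
Step 5 — Magnitude: |H| = 0.9996 (-0.0 dB); phase: φ = -1.6°.

|H| = 0.9996 (-0.0 dB), φ = -1.6°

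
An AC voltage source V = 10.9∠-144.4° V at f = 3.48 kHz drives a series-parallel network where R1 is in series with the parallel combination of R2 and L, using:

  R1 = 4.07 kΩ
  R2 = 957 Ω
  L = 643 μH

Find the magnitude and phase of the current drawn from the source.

Step 1 — Angular frequency: ω = 2π·f = 2π·3480 = 2.187e+04 rad/s.
Step 2 — Component impedances:
  R1: Z = R = 4070 Ω
  R2: Z = R = 957 Ω
  L: Z = jωL = j·2.187e+04·0.000643 = 0 + j14.06 Ω
Step 3 — Parallel branch: R2 || L = 1/(1/R2 + 1/L) = 0.2065 + j14.06 Ω.
Step 4 — Series with R1: Z_total = R1 + (R2 || L) = 4070 + j14.06 Ω = 4070∠0.2° Ω.
Step 5 — Source phasor: V = 10.9∠-144.4° V = -8.863 - j6.345 V.
Step 6 — Ohm's law: I = V / Z_total = (-8.863 - j6.345) / (4070 + j14.06) = -0.002183 - j0.001551 A.
Step 7 — Convert to polar: |I| = 0.002678 A, ∠I = -144.6°.

I = 0.002678∠-144.6° A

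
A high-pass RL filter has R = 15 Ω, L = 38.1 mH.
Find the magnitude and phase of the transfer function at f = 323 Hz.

Step 1 — Angular frequency: ω = 2π·323 = 2029 rad/s.
Step 2 — Transfer function: H(jω) = jωL/(R + jωL).
Step 3 — Numerator jωL = j·77.32; denominator R + jωL = 15 + j77.32.
Step 4 — H = 0.9637 + j0.187.
Step 5 — Magnitude: |H| = 0.9817 (-0.2 dB); phase: φ = 11.0°.

|H| = 0.9817 (-0.2 dB), φ = 11.0°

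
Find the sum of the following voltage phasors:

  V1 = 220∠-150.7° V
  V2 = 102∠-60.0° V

Step 1 — Convert each phasor to rectangular form:
  V1 = 220·(cos(-150.7°) + j·sin(-150.7°)) = -191.9 - j107.7 V
  V2 = 102·(cos(-60.0°) + j·sin(-60.0°)) = 51 - j88.33 V
Step 2 — Sum components: V_total = -140.9 - j196 V.
Step 3 — Convert to polar: |V_total| = 241.4 V, ∠V_total = -125.7°.

V_total = 241.4∠-125.7° V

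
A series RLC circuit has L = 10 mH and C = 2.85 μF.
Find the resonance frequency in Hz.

Step 1 — Resonance condition Im(Z)=0 gives ω₀ = 1/√(LC).
Step 2 — ω₀ = 1/√(0.01·2.85e-06) = 5923 rad/s.
Step 3 — f₀ = ω₀/(2π) = 942.8 Hz.

f₀ = 942.8 Hz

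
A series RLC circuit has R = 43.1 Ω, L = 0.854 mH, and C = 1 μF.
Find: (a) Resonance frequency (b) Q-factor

Step 1 — Resonance condition Im(Z)=0 gives ω₀ = 1/√(LC).
Step 2 — ω₀ = 1/√(0.000854·1e-06) = 3.422e+04 rad/s.
Step 3 — f₀ = ω₀/(2π) = 5446 Hz.
Step 4 — Series Q: Q = ω₀L/R = 3.422e+04·0.000854/43.1 = 0.678.

(a) f₀ = 5446 Hz  (b) Q = 0.678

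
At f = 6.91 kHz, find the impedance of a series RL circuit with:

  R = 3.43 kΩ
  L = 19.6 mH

Step 1 — Angular frequency: ω = 2π·f = 2π·6910 = 4.342e+04 rad/s.
Step 2 — Component impedances:
  R: Z = R = 3430 Ω
  L: Z = jωL = j·4.342e+04·0.0196 = 0 + j851 Ω
Step 3 — Series combination: Z_total = R + L = 3430 + j851 Ω = 3534∠13.9° Ω.

Z = 3430 + j851 Ω = 3534∠13.9° Ω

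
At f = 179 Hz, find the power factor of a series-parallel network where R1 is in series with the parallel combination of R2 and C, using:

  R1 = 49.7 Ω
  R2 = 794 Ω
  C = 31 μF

Step 1 — Angular frequency: ω = 2π·f = 2π·179 = 1125 rad/s.
Step 2 — Component impedances:
  R1: Z = R = 49.7 Ω
  R2: Z = R = 794 Ω
  C: Z = 1/(jωC) = -j/(ω·C) = 0 - j28.68 Ω
Step 3 — Parallel branch: R2 || C = 1/(1/R2 + 1/C) = 1.035 - j28.64 Ω.
Step 4 — Series with R1: Z_total = R1 + (R2 || C) = 50.73 - j28.64 Ω = 58.26∠-29.4° Ω.
Step 5 — Power factor: PF = cos(φ) = Re(Z)/|Z| = 50.73/58.26 = 0.8708.
Step 6 — Type: Im(Z) = -28.64 ⇒ leading (phase φ = -29.4°).

PF = 0.8708 (leading, φ = -29.4°)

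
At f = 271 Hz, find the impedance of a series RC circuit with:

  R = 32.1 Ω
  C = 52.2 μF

Step 1 — Angular frequency: ω = 2π·f = 2π·271 = 1703 rad/s.
Step 2 — Component impedances:
  R: Z = R = 32.1 Ω
  C: Z = 1/(jωC) = -j/(ω·C) = 0 - j11.25 Ω
Step 3 — Series combination: Z_total = R + C = 32.1 - j11.25 Ω = 34.01∠-19.3° Ω.

Z = 32.1 - j11.25 Ω = 34.01∠-19.3° Ω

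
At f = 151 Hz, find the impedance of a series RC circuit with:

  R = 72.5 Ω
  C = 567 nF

Step 1 — Angular frequency: ω = 2π·f = 2π·151 = 948.8 rad/s.
Step 2 — Component impedances:
  R: Z = R = 72.5 Ω
  C: Z = 1/(jωC) = -j/(ω·C) = 0 - j1859 Ω
Step 3 — Series combination: Z_total = R + C = 72.5 - j1859 Ω = 1860∠-87.8° Ω.

Z = 72.5 - j1859 Ω = 1860∠-87.8° Ω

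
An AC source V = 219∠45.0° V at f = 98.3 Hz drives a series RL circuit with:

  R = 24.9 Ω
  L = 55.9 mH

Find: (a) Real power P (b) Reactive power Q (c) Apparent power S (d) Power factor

Step 1 — Angular frequency: ω = 2π·f = 2π·98.3 = 617.6 rad/s.
Step 2 — Component impedances:
  R: Z = R = 24.9 Ω
  L: Z = jωL = j·617.6·0.0559 = 0 + j34.53 Ω
Step 3 — Series combination: Z_total = R + L = 24.9 + j34.53 Ω = 42.57∠54.2° Ω.
Step 4 — Source phasor: V = 219∠45.0° V = 154.9 + j154.9 V.
Step 5 — Current: I = V / Z = 5.078 - j0.8226 A = 5.145∠-9.2° A.
Step 6 — Complex power: S = V·I* = 659 + j913.8 VA.
Step 7 — Real power: P = Re(S) = 659 W.
Step 8 — Reactive power: Q = Im(S) = 913.8 VAR.
Step 9 — Apparent power: |S| = 1127 VA.
Step 10 — Power factor: PF = P/|S| = 0.5849 (lagging).

(a) P = 659 W  (b) Q = 913.8 VAR  (c) S = 1127 VA  (d) PF = 0.5849 (lagging)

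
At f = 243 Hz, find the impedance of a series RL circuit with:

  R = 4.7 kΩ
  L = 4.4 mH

Step 1 — Angular frequency: ω = 2π·f = 2π·243 = 1527 rad/s.
Step 2 — Component impedances:
  R: Z = R = 4700 Ω
  L: Z = jωL = j·1527·0.0044 = 0 + j6.718 Ω
Step 3 — Series combination: Z_total = R + L = 4700 + j6.718 Ω = 4700∠0.1° Ω.

Z = 4700 + j6.718 Ω = 4700∠0.1° Ω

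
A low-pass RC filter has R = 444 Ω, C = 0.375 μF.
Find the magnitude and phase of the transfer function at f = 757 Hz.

Step 1 — Angular frequency: ω = 2π·757 = 4756 rad/s.
Step 2 — Transfer function: H(jω) = 1/(1 + jωRC).
Step 3 — Denominator: 1 + jωRC = 1 + j·4756·444·3.75e-07 = 1 + j0.7919.
Step 4 — H = 0.6146 - j0.4867.
Step 5 — Magnitude: |H| = 0.7839 (-2.1 dB); phase: φ = -38.4°.

|H| = 0.7839 (-2.1 dB), φ = -38.4°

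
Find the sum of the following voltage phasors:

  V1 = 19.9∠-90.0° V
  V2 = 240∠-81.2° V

Step 1 — Convert each phasor to rectangular form:
  V1 = 19.9·(cos(-90.0°) + j·sin(-90.0°)) = 0 - j19.9 V
  V2 = 240·(cos(-81.2°) + j·sin(-81.2°)) = 36.72 - j237.2 V
Step 2 — Sum components: V_total = 36.72 - j257.1 V.
Step 3 — Convert to polar: |V_total| = 259.7 V, ∠V_total = -81.9°.

V_total = 259.7∠-81.9° V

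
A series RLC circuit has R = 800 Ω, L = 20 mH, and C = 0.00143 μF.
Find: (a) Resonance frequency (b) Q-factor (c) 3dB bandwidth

Step 1 — Resonance: ω₀ = 1/√(LC) = 1/√(0.02·1.43e-09) = 1.87e+05 rad/s.
Step 2 — f₀ = ω₀/(2π) = 2.976e+04 Hz.
Step 3 — Series Q: Q = ω₀L/R = 1.87e+05·0.02/800 = 4.675.
Step 4 — Bandwidth: Δω = ω₀/Q = 4e+04 rad/s; BW = Δω/(2π) = 6366 Hz.

(a) f₀ = 2.976e+04 Hz  (b) Q = 4.675  (c) BW = 6366 Hz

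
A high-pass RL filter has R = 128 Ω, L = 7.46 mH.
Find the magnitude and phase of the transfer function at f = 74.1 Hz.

Step 1 — Angular frequency: ω = 2π·74.1 = 465.6 rad/s.
Step 2 — Transfer function: H(jω) = jωL/(R + jωL).
Step 3 — Numerator jωL = j·3.473; denominator R + jωL = 128 + j3.473.
Step 4 — H = 0.0007358 + j0.02711.
Step 5 — Magnitude: |H| = 0.02712 (-31.3 dB); phase: φ = 88.4°.

|H| = 0.02712 (-31.3 dB), φ = 88.4°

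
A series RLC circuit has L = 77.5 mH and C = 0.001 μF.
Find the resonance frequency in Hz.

Step 1 — Resonance condition Im(Z)=0 gives ω₀ = 1/√(LC).
Step 2 — ω₀ = 1/√(0.0775·1e-09) = 1.136e+05 rad/s.
Step 3 — f₀ = ω₀/(2π) = 1.808e+04 Hz.

f₀ = 1.808e+04 Hz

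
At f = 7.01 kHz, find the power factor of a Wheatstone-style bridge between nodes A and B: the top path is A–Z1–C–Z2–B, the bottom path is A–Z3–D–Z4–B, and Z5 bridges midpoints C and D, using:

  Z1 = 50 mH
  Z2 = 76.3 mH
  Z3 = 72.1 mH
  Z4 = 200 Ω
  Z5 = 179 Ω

Step 1 — Angular frequency: ω = 2π·f = 2π·7010 = 4.405e+04 rad/s.
Step 2 — Component impedances:
  Z1: Z = jωL = j·4.405e+04·0.05 = 0 + j2202 Ω
  Z2: Z = jωL = j·4.405e+04·0.0763 = 0 + j3361 Ω
  Z3: Z = jωL = j·4.405e+04·0.0721 = 0 + j3176 Ω
  Z4: Z = R = 200 Ω
  Z5: Z = R = 179 Ω
Step 3 — Bridge requires nodal analysis (the Z5 bridge couples midpoints C and D, so the two paths cannot be reduced to a simple series/parallel combination). Setting node B to ground and injecting 1 A at node A, the 3-node admittance system at A, C, D solves to V_A = Z_AB = 258.6 + j1330 Ω = 1355∠79.0° Ω.
Step 4 — Power factor: PF = cos(φ) = Re(Z)/|Z| = 258.63/1354.7 = 0.1909.
Step 5 — Type: Im(Z) = 1330 ⇒ lagging (phase φ = 79.0°).

PF = 0.1909 (lagging, φ = 79.0°)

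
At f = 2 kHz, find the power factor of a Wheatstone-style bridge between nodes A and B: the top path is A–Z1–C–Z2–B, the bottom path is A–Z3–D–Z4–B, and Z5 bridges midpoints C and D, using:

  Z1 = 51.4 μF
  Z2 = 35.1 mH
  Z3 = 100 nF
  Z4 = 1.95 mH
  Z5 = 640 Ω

Step 1 — Angular frequency: ω = 2π·f = 2π·2000 = 1.257e+04 rad/s.
Step 2 — Component impedances:
  Z1: Z = 1/(jωC) = -j/(ω·C) = 0 - j1.548 Ω
  Z2: Z = jωL = j·1.257e+04·0.0351 = 0 + j441.1 Ω
  Z3: Z = 1/(jωC) = -j/(ω·C) = 0 - j795.8 Ω
  Z4: Z = jωL = j·1.257e+04·0.00195 = 0 + j24.5 Ω
  Z5: Z = R = 640 Ω
Step 3 — Bridge requires nodal analysis (the Z5 bridge couples midpoints C and D, so the two paths cannot be reduced to a simple series/parallel combination). Setting node B to ground and injecting 1 A at node A, the 3-node admittance system at A, C, D solves to V_A = Z_AB = 431.1 + j268.2 Ω = 507.7∠31.9° Ω.
Step 4 — Power factor: PF = cos(φ) = Re(Z)/|Z| = 431.1/507.7 = 0.8491.
Step 5 — Type: Im(Z) = 268.2 ⇒ lagging (phase φ = 31.9°).

PF = 0.8491 (lagging, φ = 31.9°)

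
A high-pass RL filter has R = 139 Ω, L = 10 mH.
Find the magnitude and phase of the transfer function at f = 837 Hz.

Step 1 — Angular frequency: ω = 2π·837 = 5259 rad/s.
Step 2 — Transfer function: H(jω) = jωL/(R + jωL).
Step 3 — Numerator jωL = j·52.59; denominator R + jωL = 139 + j52.59.
Step 4 — H = 0.1252 + j0.331.
Step 5 — Magnitude: |H| = 0.3539 (-9.0 dB); phase: φ = 69.3°.

|H| = 0.3539 (-9.0 dB), φ = 69.3°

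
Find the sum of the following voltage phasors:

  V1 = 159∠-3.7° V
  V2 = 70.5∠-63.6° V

Step 1 — Convert each phasor to rectangular form:
  V1 = 159·(cos(-3.7°) + j·sin(-3.7°)) = 158.7 - j10.26 V
  V2 = 70.5·(cos(-63.6°) + j·sin(-63.6°)) = 31.35 - j63.15 V
Step 2 — Sum components: V_total = 190 - j73.41 V.
Step 3 — Convert to polar: |V_total| = 203.7 V, ∠V_total = -21.1°.

V_total = 203.7∠-21.1° V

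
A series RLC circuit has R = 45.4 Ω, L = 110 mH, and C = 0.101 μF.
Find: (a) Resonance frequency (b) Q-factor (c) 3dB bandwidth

Step 1 — Resonance: ω₀ = 1/√(LC) = 1/√(0.11·1.01e-07) = 9487 rad/s.
Step 2 — f₀ = ω₀/(2π) = 1510 Hz.
Step 3 — Series Q: Q = ω₀L/R = 9487·0.11/45.4 = 22.99.
Step 4 — Bandwidth: Δω = ω₀/Q = 412.7 rad/s; BW = Δω/(2π) = 65.69 Hz.

(a) f₀ = 1510 Hz  (b) Q = 22.99  (c) BW = 65.69 Hz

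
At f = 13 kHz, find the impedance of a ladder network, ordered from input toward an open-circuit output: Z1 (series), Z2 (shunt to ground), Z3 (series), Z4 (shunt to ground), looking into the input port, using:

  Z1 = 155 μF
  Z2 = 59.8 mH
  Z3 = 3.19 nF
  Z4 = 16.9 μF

Step 1 — Angular frequency: ω = 2π·f = 2π·1.3e+04 = 8.168e+04 rad/s.
Step 2 — Component impedances:
  Z1: Z = 1/(jωC) = -j/(ω·C) = 0 - j0.07899 Ω
  Z2: Z = jωL = j·8.168e+04·0.0598 = 0 + j4885 Ω
  Z3: Z = 1/(jωC) = -j/(ω·C) = 0 - j3838 Ω
  Z4: Z = 1/(jωC) = -j/(ω·C) = 0 - j0.7244 Ω
Step 3 — Ladder network (open output): work backward from the far end, alternating series and parallel combinations. Z_in = 0 - j1.793e+04 Ω = 1.793e+04∠-90.0° Ω.

Z = 0 - j1.793e+04 Ω = 1.793e+04∠-90.0° Ω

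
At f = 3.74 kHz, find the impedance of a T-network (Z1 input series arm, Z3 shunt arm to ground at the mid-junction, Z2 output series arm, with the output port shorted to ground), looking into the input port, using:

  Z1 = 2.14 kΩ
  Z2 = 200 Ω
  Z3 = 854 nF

Step 1 — Angular frequency: ω = 2π·f = 2π·3740 = 2.35e+04 rad/s.
Step 2 — Component impedances:
  Z1: Z = R = 2140 Ω
  Z2: Z = R = 200 Ω
  Z3: Z = 1/(jωC) = -j/(ω·C) = 0 - j49.83 Ω
Step 3 — With the output port shorted to ground, the output series arm Z2 runs from the junction to ground; the shunt arm Z3 also runs from the junction to ground. They appear in parallel: Z3 || Z2 = 11.69 - j46.92 Ω.
Step 4 — Series with input arm Z1: Z_in = Z1 + (Z3 || Z2) = 2152 - j46.92 Ω = 2152∠-1.2° Ω.

Z = 2152 - j46.92 Ω = 2152∠-1.2° Ω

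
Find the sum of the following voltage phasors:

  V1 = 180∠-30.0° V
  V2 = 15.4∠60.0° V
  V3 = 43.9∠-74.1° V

Step 1 — Convert each phasor to rectangular form:
  V1 = 180·(cos(-30.0°) + j·sin(-30.0°)) = 155.9 - j90 V
  V2 = 15.4·(cos(60.0°) + j·sin(60.0°)) = 7.7 + j13.34 V
  V3 = 43.9·(cos(-74.1°) + j·sin(-74.1°)) = 12.03 - j42.22 V
Step 2 — Sum components: V_total = 175.6 - j118.9 V.
Step 3 — Convert to polar: |V_total| = 212.1 V, ∠V_total = -34.1°.

V_total = 212.1∠-34.1° V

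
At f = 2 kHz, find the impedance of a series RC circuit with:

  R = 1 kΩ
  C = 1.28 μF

Step 1 — Angular frequency: ω = 2π·f = 2π·2000 = 1.257e+04 rad/s.
Step 2 — Component impedances:
  R: Z = R = 1000 Ω
  C: Z = 1/(jωC) = -j/(ω·C) = 0 - j62.17 Ω
Step 3 — Series combination: Z_total = R + C = 1000 - j62.17 Ω = 1002∠-3.6° Ω.

Z = 1000 - j62.17 Ω = 1002∠-3.6° Ω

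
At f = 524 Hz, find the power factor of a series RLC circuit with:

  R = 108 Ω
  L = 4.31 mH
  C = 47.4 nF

Step 1 — Angular frequency: ω = 2π·f = 2π·524 = 3292 rad/s.
Step 2 — Component impedances:
  R: Z = R = 108 Ω
  L: Z = jωL = j·3292·0.00431 = 0 + j14.19 Ω
  C: Z = 1/(jωC) = -j/(ω·C) = 0 - j6408 Ω
Step 3 — Series combination: Z_total = R + L + C = 108 - j6394 Ω = 6395∠-89.0° Ω.
Step 4 — Power factor: PF = cos(φ) = Re(Z)/|Z| = 108/6395 = 0.01689.
Step 5 — Type: Im(Z) = -6394 ⇒ leading (phase φ = -89.0°).

PF = 0.01689 (leading, φ = -89.0°)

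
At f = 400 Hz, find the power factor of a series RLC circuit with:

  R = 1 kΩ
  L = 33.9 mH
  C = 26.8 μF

Step 1 — Angular frequency: ω = 2π·f = 2π·400 = 2513 rad/s.
Step 2 — Component impedances:
  R: Z = R = 1000 Ω
  L: Z = jωL = j·2513·0.0339 = 0 + j85.2 Ω
  C: Z = 1/(jωC) = -j/(ω·C) = 0 - j14.85 Ω
Step 3 — Series combination: Z_total = R + L + C = 1000 + j70.35 Ω = 1002∠4.0° Ω.
Step 4 — Power factor: PF = cos(φ) = Re(Z)/|Z| = 1000/1002.5 = 0.9975.
Step 5 — Type: Im(Z) = 70.35 ⇒ lagging (phase φ = 4.0°).

PF = 0.9975 (lagging, φ = 4.0°)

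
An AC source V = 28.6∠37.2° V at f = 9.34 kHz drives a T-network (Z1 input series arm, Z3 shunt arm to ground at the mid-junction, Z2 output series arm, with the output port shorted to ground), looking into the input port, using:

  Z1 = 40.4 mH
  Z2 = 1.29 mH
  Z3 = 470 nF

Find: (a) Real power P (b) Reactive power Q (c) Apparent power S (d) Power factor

Step 1 — Angular frequency: ω = 2π·f = 2π·9340 = 5.868e+04 rad/s.
Step 2 — Component impedances:
  Z1: Z = jωL = j·5.868e+04·0.0404 = 0 + j2371 Ω
  Z2: Z = jωL = j·5.868e+04·0.00129 = 0 + j75.7 Ω
  Z3: Z = 1/(jωC) = -j/(ω·C) = 0 - j36.26 Ω
Step 3 — With the output port shorted to ground, the output series arm Z2 runs from the junction to ground; the shunt arm Z3 also runs from the junction to ground. They appear in parallel: Z3 || Z2 = 0 - j69.58 Ω.
Step 4 — Series with input arm Z1: Z_in = Z1 + (Z3 || Z2) = 0 + j2301 Ω = 2301∠90.0° Ω.
Step 5 — Source phasor: V = 28.6∠37.2° V = 22.78 + j17.29 V.
Step 6 — Current: I = V / Z = 0.007514 - j0.009899 A = 0.01243∠-52.8° A.
Step 7 — Complex power: S = V·I* = 0 + j0.3554 VA.
Step 8 — Real power: P = Re(S) = 0 W.
Step 9 — Reactive power: Q = Im(S) = 0.3554 VAR.
Step 10 — Apparent power: |S| = 0.3554 VA.
Step 11 — Power factor: PF = P/|S| = 0 (lagging).

(a) P = 0 W  (b) Q = 0.3554 VAR  (c) S = 0.3554 VA  (d) PF = 0 (lagging)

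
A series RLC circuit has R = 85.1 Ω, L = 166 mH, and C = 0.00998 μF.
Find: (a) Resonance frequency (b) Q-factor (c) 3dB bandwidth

Step 1 — Resonance: ω₀ = 1/√(LC) = 1/√(0.166·9.98e-09) = 2.457e+04 rad/s.
Step 2 — f₀ = ω₀/(2π) = 3910 Hz.
Step 3 — Series Q: Q = ω₀L/R = 2.457e+04·0.166/85.1 = 47.92.
Step 4 — Bandwidth: Δω = ω₀/Q = 512.7 rad/s; BW = Δω/(2π) = 81.59 Hz.

(a) f₀ = 3910 Hz  (b) Q = 47.92  (c) BW = 81.59 Hz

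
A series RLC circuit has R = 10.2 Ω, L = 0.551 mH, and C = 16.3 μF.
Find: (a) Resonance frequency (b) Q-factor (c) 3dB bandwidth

Step 1 — Resonance: ω₀ = 1/√(LC) = 1/√(0.000551·1.63e-05) = 1.055e+04 rad/s.
Step 2 — f₀ = ω₀/(2π) = 1679 Hz.
Step 3 — Series Q: Q = ω₀L/R = 1.055e+04·0.000551/10.2 = 0.57.
Step 4 — Bandwidth: Δω = ω₀/Q = 1.851e+04 rad/s; BW = Δω/(2π) = 2946 Hz.

(a) f₀ = 1679 Hz  (b) Q = 0.57  (c) BW = 2946 Hz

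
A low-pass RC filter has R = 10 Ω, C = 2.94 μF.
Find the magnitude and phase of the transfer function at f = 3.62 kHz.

Step 1 — Angular frequency: ω = 2π·3620 = 2.275e+04 rad/s.
Step 2 — Transfer function: H(jω) = 1/(1 + jωRC).
Step 3 — Denominator: 1 + jωRC = 1 + j·2.275e+04·10·2.94e-06 = 1 + j0.6687.
Step 4 — H = 0.691 - j0.4621.
Step 5 — Magnitude: |H| = 0.8313 (-1.6 dB); phase: φ = -33.8°.

|H| = 0.8313 (-1.6 dB), φ = -33.8°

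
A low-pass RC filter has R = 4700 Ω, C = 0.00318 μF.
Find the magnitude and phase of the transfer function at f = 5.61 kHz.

Step 1 — Angular frequency: ω = 2π·5610 = 3.525e+04 rad/s.
Step 2 — Transfer function: H(jω) = 1/(1 + jωRC).
Step 3 — Denominator: 1 + jωRC = 1 + j·3.525e+04·4700·3.18e-09 = 1 + j0.5268.
Step 4 — H = 0.7828 - j0.4124.
Step 5 — Magnitude: |H| = 0.8847 (-1.1 dB); phase: φ = -27.8°.

|H| = 0.8847 (-1.1 dB), φ = -27.8°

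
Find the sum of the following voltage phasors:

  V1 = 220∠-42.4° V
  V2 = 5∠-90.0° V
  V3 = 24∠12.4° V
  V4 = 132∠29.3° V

Step 1 — Convert each phasor to rectangular form:
  V1 = 220·(cos(-42.4°) + j·sin(-42.4°)) = 162.5 - j148.3 V
  V2 = 5·(cos(-90.0°) + j·sin(-90.0°)) = 0 - j5 V
  V3 = 24·(cos(12.4°) + j·sin(12.4°)) = 23.44 + j5.154 V
  V4 = 132·(cos(29.3°) + j·sin(29.3°)) = 115.1 + j64.6 V
Step 2 — Sum components: V_total = 301 - j83.59 V.
Step 3 — Convert to polar: |V_total| = 312.4 V, ∠V_total = -15.5°.

V_total = 312.4∠-15.5° V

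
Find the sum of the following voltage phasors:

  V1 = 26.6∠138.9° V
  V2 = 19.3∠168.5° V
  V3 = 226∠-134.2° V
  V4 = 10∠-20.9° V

Step 1 — Convert each phasor to rectangular form:
  V1 = 26.6·(cos(138.9°) + j·sin(138.9°)) = -20.04 + j17.49 V
  V2 = 19.3·(cos(168.5°) + j·sin(168.5°)) = -18.91 + j3.848 V
  V3 = 226·(cos(-134.2°) + j·sin(-134.2°)) = -157.6 - j162 V
  V4 = 10·(cos(-20.9°) + j·sin(-20.9°)) = 9.342 - j3.567 V
Step 2 — Sum components: V_total = -187.2 - j144.3 V.
Step 3 — Convert to polar: |V_total| = 236.3 V, ∠V_total = -142.4°.

V_total = 236.3∠-142.4° V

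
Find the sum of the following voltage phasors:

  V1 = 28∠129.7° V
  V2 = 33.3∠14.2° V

Step 1 — Convert each phasor to rectangular form:
  V1 = 28·(cos(129.7°) + j·sin(129.7°)) = -17.89 + j21.54 V
  V2 = 33.3·(cos(14.2°) + j·sin(14.2°)) = 32.28 + j8.169 V
Step 2 — Sum components: V_total = 14.4 + j29.71 V.
Step 3 — Convert to polar: |V_total| = 33.02 V, ∠V_total = 64.1°.

V_total = 33.02∠64.1° V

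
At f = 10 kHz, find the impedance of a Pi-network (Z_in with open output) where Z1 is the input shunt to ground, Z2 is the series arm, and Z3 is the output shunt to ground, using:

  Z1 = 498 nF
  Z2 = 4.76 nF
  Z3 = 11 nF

Step 1 — Angular frequency: ω = 2π·f = 2π·1e+04 = 6.283e+04 rad/s.
Step 2 — Component impedances:
  Z1: Z = 1/(jωC) = -j/(ω·C) = 0 - j31.96 Ω
  Z2: Z = 1/(jωC) = -j/(ω·C) = 0 - j3344 Ω
  Z3: Z = 1/(jωC) = -j/(ω·C) = 0 - j1447 Ω
Step 3 — With open output, the series arm Z2 and the output shunt Z3 appear in series to ground: Z2 + Z3 = 0 - j4790 Ω.
Step 4 — Parallel with input shunt Z1: Z_in = Z1 || (Z2 + Z3) = 0 - j31.75 Ω = 31.75∠-90.0° Ω.

Z = 0 - j31.75 Ω = 31.75∠-90.0° Ω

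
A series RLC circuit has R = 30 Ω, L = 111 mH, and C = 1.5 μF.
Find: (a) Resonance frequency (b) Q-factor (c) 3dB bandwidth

Step 1 — Resonance condition Im(Z)=0 gives ω₀ = 1/√(LC).
Step 2 — ω₀ = 1/√(0.111·1.5e-06) = 2451 rad/s.
Step 3 — f₀ = ω₀/(2π) = 390 Hz.
Step 4 — Series Q: Q = ω₀L/R = 2451·0.111/30 = 9.068.
Step 5 — 3dB bandwidth: Δω = ω₀/Q = 270.3 rad/s; BW = Δω/(2π) = 43.01 Hz.

(a) f₀ = 390 Hz  (b) Q = 9.068  (c) BW = 43.01 Hz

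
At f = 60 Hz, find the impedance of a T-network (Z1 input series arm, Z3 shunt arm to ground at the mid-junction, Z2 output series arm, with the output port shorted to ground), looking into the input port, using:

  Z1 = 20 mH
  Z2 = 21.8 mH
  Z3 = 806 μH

Step 1 — Angular frequency: ω = 2π·f = 2π·60 = 377 rad/s.
Step 2 — Component impedances:
  Z1: Z = jωL = j·377·0.02 = 0 + j7.54 Ω
  Z2: Z = jωL = j·377·0.0218 = 0 + j8.218 Ω
  Z3: Z = jωL = j·377·0.000806 = 0 + j0.3039 Ω
Step 3 — With the output port shorted to ground, the output series arm Z2 runs from the junction to ground; the shunt arm Z3 also runs from the junction to ground. They appear in parallel: Z3 || Z2 = 0 + j0.293 Ω.
Step 4 — Series with input arm Z1: Z_in = Z1 + (Z3 || Z2) = 0 + j7.833 Ω = 7.833∠90.0° Ω.

Z = 0 + j7.833 Ω = 7.833∠90.0° Ω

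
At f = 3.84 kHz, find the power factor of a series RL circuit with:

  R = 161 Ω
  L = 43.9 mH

Step 1 — Angular frequency: ω = 2π·f = 2π·3840 = 2.413e+04 rad/s.
Step 2 — Component impedances:
  R: Z = R = 161 Ω
  L: Z = jωL = j·2.413e+04·0.0439 = 0 + j1059 Ω
Step 3 — Series combination: Z_total = R + L = 161 + j1059 Ω = 1071∠81.4° Ω.
Step 4 — Power factor: PF = cos(φ) = Re(Z)/|Z| = 161/1071 = 0.1503.
Step 5 — Type: Im(Z) = 1059 ⇒ lagging (phase φ = 81.4°).

PF = 0.1503 (lagging, φ = 81.4°)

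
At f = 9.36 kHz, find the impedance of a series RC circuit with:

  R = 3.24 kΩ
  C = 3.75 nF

Step 1 — Angular frequency: ω = 2π·f = 2π·9360 = 5.881e+04 rad/s.
Step 2 — Component impedances:
  R: Z = R = 3240 Ω
  C: Z = 1/(jωC) = -j/(ω·C) = 0 - j4534 Ω
Step 3 — Series combination: Z_total = R + C = 3240 - j4534 Ω = 5573∠-54.5° Ω.

Z = 3240 - j4534 Ω = 5573∠-54.5° Ω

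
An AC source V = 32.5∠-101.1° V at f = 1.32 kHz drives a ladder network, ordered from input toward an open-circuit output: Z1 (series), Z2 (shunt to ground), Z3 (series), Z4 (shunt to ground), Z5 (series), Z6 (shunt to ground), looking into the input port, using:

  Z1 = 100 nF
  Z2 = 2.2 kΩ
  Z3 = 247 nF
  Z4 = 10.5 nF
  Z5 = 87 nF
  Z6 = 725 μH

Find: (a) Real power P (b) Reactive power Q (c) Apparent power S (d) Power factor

Step 1 — Angular frequency: ω = 2π·f = 2π·1320 = 8294 rad/s.
Step 2 — Component impedances:
  Z1: Z = 1/(jωC) = -j/(ω·C) = 0 - j1206 Ω
  Z2: Z = R = 2200 Ω
  Z3: Z = 1/(jωC) = -j/(ω·C) = 0 - j488.1 Ω
  Z4: Z = 1/(jωC) = -j/(ω·C) = 0 - j1.148e+04 Ω
  Z5: Z = 1/(jωC) = -j/(ω·C) = 0 - j1386 Ω
  Z6: Z = jωL = j·8294·0.000725 = 0 + j6.013 Ω
Step 3 — Ladder network (open output): work backward from the far end, alternating series and parallel combinations. Z_in = 834.6 - j2273 Ω = 2422∠-69.8° Ω.
Step 4 — Source phasor: V = 32.5∠-101.1° V = -6.257 - j31.89 V.
Step 5 — Current: I = V / Z = 0.01147 - j0.006964 A = 0.01342∠-31.3° A.
Step 6 — Complex power: S = V·I* = 0.1503 - j0.4095 VA.
Step 7 — Real power: P = Re(S) = 0.1503 W.
Step 8 — Reactive power: Q = Im(S) = -0.4095 VAR.
Step 9 — Apparent power: |S| = 0.4362 VA.
Step 10 — Power factor: PF = P/|S| = 0.3446 (leading).

(a) P = 0.1503 W  (b) Q = -0.4095 VAR  (c) S = 0.4362 VA  (d) PF = 0.3446 (leading)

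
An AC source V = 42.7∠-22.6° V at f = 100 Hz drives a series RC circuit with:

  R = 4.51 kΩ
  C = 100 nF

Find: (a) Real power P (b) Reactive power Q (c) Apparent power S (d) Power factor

Step 1 — Angular frequency: ω = 2π·f = 2π·100 = 628.3 rad/s.
Step 2 — Component impedances:
  R: Z = R = 4510 Ω
  C: Z = 1/(jωC) = -j/(ω·C) = 0 - j1.592e+04 Ω
Step 3 — Series combination: Z_total = R + C = 4510 - j1.592e+04 Ω = 1.654e+04∠-74.2° Ω.
Step 4 — Source phasor: V = 42.7∠-22.6° V = 39.42 - j16.41 V.
Step 5 — Current: I = V / Z = 0.001604 + j0.002022 A = 0.002581∠51.6° A.
Step 6 — Complex power: S = V·I* = 0.03005 - j0.106 VA.
Step 7 — Real power: P = Re(S) = 0.03005 W.
Step 8 — Reactive power: Q = Im(S) = -0.106 VAR.
Step 9 — Apparent power: |S| = 0.1102 VA.
Step 10 — Power factor: PF = P/|S| = 0.2726 (leading).

(a) P = 0.03005 W  (b) Q = -0.106 VAR  (c) S = 0.1102 VA  (d) PF = 0.2726 (leading)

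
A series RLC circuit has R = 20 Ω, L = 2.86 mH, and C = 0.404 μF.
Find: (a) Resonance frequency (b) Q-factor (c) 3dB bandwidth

Step 1 — Resonance: ω₀ = 1/√(LC) = 1/√(0.00286·4.04e-07) = 2.942e+04 rad/s.
Step 2 — f₀ = ω₀/(2π) = 4682 Hz.
Step 3 — Series Q: Q = ω₀L/R = 2.942e+04·0.00286/20 = 4.207.
Step 4 — Bandwidth: Δω = ω₀/Q = 6993 rad/s; BW = Δω/(2π) = 1113 Hz.

(a) f₀ = 4682 Hz  (b) Q = 4.207  (c) BW = 1113 Hz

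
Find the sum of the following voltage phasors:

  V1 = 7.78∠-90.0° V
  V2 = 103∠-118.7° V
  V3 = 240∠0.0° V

Step 1 — Convert each phasor to rectangular form:
  V1 = 7.78·(cos(-90.0°) + j·sin(-90.0°)) = 0 - j7.78 V
  V2 = 103·(cos(-118.7°) + j·sin(-118.7°)) = -49.46 - j90.35 V
  V3 = 240·(cos(0.0°) + j·sin(0.0°)) = 240 V
Step 2 — Sum components: V_total = 190.5 - j98.13 V.
Step 3 — Convert to polar: |V_total| = 214.3 V, ∠V_total = -27.2°.

V_total = 214.3∠-27.2° V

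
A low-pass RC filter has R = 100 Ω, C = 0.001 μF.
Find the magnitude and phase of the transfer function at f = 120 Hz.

Step 1 — Angular frequency: ω = 2π·120 = 754 rad/s.
Step 2 — Transfer function: H(jω) = 1/(1 + jωRC).
Step 3 — Denominator: 1 + jωRC = 1 + j·754·100·1e-09 = 1 + j7.54e-05.
Step 4 — H = 1 - j7.54e-05.
Step 5 — Magnitude: |H| = 1 (-0.0 dB); phase: φ = -0.0°.

|H| = 1 (-0.0 dB), φ = -0.0°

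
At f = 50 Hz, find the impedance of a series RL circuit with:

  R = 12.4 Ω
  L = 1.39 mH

Step 1 — Angular frequency: ω = 2π·f = 2π·50 = 314.2 rad/s.
Step 2 — Component impedances:
  R: Z = R = 12.4 Ω
  L: Z = jωL = j·314.2·0.00139 = 0 + j0.4367 Ω
Step 3 — Series combination: Z_total = R + L = 12.4 + j0.4367 Ω = 12.41∠2.0° Ω.

Z = 12.4 + j0.4367 Ω = 12.41∠2.0° Ω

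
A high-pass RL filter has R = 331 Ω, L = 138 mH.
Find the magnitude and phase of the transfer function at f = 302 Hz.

Step 1 — Angular frequency: ω = 2π·302 = 1898 rad/s.
Step 2 — Transfer function: H(jω) = jωL/(R + jωL).
Step 3 — Numerator jωL = j·261.9; denominator R + jωL = 331 + j261.9.
Step 4 — H = 0.3849 + j0.4866.
Step 5 — Magnitude: |H| = 0.6204 (-4.1 dB); phase: φ = 51.7°.

|H| = 0.6204 (-4.1 dB), φ = 51.7°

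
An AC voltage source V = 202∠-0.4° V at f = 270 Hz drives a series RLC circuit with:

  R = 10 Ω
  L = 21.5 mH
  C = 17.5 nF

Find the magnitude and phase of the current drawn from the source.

Step 1 — Angular frequency: ω = 2π·f = 2π·270 = 1696 rad/s.
Step 2 — Component impedances:
  R: Z = R = 10 Ω
  L: Z = jωL = j·1696·0.0215 = 0 + j36.47 Ω
  C: Z = 1/(jωC) = -j/(ω·C) = 0 - j3.368e+04 Ω
Step 3 — Series combination: Z_total = R + L + C = 10 - j3.365e+04 Ω = 3.365e+04∠-90.0° Ω.
Step 4 — Source phasor: V = 202∠-0.4° V = 202 - j1.41 V.
Step 5 — Ohm's law: I = V / Z_total = (202 - j1.41) / (10 - j3.365e+04) = 4.37e-05 + j0.006003 A.
Step 6 — Convert to polar: |I| = 0.006003 A, ∠I = 89.6°.

I = 0.006003∠89.6° A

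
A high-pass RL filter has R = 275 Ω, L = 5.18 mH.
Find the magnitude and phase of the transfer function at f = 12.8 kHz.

Step 1 — Angular frequency: ω = 2π·1.28e+04 = 8.042e+04 rad/s.
Step 2 — Transfer function: H(jω) = jωL/(R + jωL).
Step 3 — Numerator jωL = j·416.6; denominator R + jωL = 275 + j416.6.
Step 4 — H = 0.6965 + j0.4598.
Step 5 — Magnitude: |H| = 0.8346 (-1.6 dB); phase: φ = 33.4°.

|H| = 0.8346 (-1.6 dB), φ = 33.4°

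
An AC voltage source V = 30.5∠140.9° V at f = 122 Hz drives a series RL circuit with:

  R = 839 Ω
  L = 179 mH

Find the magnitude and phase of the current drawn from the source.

Step 1 — Angular frequency: ω = 2π·f = 2π·122 = 766.5 rad/s.
Step 2 — Component impedances:
  R: Z = R = 839 Ω
  L: Z = jωL = j·766.5·0.179 = 0 + j137.2 Ω
Step 3 — Series combination: Z_total = R + L = 839 + j137.2 Ω = 850.1∠9.3° Ω.
Step 4 — Source phasor: V = 30.5∠140.9° V = -23.67 + j19.24 V.
Step 5 — Ohm's law: I = V / Z_total = (-23.67 + j19.24) / (839 + j137.2) = -0.02382 + j0.02682 A.
Step 6 — Convert to polar: |I| = 0.03588 A, ∠I = 131.6°.

I = 0.03588∠131.6° A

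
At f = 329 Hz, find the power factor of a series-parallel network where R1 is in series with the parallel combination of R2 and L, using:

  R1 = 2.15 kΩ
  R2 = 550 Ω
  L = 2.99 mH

Step 1 — Angular frequency: ω = 2π·f = 2π·329 = 2067 rad/s.
Step 2 — Component impedances:
  R1: Z = R = 2150 Ω
  R2: Z = R = 550 Ω
  L: Z = jωL = j·2067·0.00299 = 0 + j6.181 Ω
Step 3 — Parallel branch: R2 || L = 1/(1/R2 + 1/L) = 0.06945 + j6.18 Ω.
Step 4 — Series with R1: Z_total = R1 + (R2 || L) = 2150 + j6.18 Ω = 2150∠0.2° Ω.
Step 5 — Power factor: PF = cos(φ) = Re(Z)/|Z| = 2150/2150 = 1.
Step 6 — Type: Im(Z) = 6.18 ⇒ lagging (phase φ = 0.2°).

PF = 1 (lagging, φ = 0.2°)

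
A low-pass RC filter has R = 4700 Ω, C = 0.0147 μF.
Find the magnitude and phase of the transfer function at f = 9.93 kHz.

Step 1 — Angular frequency: ω = 2π·9930 = 6.239e+04 rad/s.
Step 2 — Transfer function: H(jω) = 1/(1 + jωRC).
Step 3 — Denominator: 1 + jωRC = 1 + j·6.239e+04·4700·1.47e-08 = 1 + j4.311.
Step 4 — H = 0.05107 - j0.2201.
Step 5 — Magnitude: |H| = 0.226 (-12.9 dB); phase: φ = -76.9°.

|H| = 0.226 (-12.9 dB), φ = -76.9°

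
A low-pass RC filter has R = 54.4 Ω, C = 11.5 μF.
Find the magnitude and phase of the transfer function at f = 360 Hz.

Step 1 — Angular frequency: ω = 2π·360 = 2262 rad/s.
Step 2 — Transfer function: H(jω) = 1/(1 + jωRC).
Step 3 — Denominator: 1 + jωRC = 1 + j·2262·54.4·1.15e-05 = 1 + j1.415.
Step 4 — H = 0.3331 - j0.4713.
Step 5 — Magnitude: |H| = 0.5771 (-4.8 dB); phase: φ = -54.8°.

|H| = 0.5771 (-4.8 dB), φ = -54.8°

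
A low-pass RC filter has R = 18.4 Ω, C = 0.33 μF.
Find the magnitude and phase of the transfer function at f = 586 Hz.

Step 1 — Angular frequency: ω = 2π·586 = 3682 rad/s.
Step 2 — Transfer function: H(jω) = 1/(1 + jωRC).
Step 3 — Denominator: 1 + jωRC = 1 + j·3682·18.4·3.3e-07 = 1 + j0.02236.
Step 4 — H = 0.9995 - j0.02235.
Step 5 — Magnitude: |H| = 0.9998 (-0.0 dB); phase: φ = -1.3°.

|H| = 0.9998 (-0.0 dB), φ = -1.3°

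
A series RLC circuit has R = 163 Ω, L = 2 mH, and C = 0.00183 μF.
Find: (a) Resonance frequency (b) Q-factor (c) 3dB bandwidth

Step 1 — Resonance condition Im(Z)=0 gives ω₀ = 1/√(LC).
Step 2 — ω₀ = 1/√(0.002·1.83e-09) = 5.227e+05 rad/s.
Step 3 — f₀ = ω₀/(2π) = 8.319e+04 Hz.
Step 4 — Series Q: Q = ω₀L/R = 5.227e+05·0.002/163 = 6.414.
Step 5 — 3dB bandwidth: Δω = ω₀/Q = 8.15e+04 rad/s; BW = Δω/(2π) = 1.297e+04 Hz.

(a) f₀ = 8.319e+04 Hz  (b) Q = 6.414  (c) BW = 1.297e+04 Hz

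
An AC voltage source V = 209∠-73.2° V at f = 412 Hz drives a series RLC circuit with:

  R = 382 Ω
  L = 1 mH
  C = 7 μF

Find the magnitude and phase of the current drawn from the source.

Step 1 — Angular frequency: ω = 2π·f = 2π·412 = 2589 rad/s.
Step 2 — Component impedances:
  R: Z = R = 382 Ω
  L: Z = jωL = j·2589·0.001 = 0 + j2.589 Ω
  C: Z = 1/(jωC) = -j/(ω·C) = 0 - j55.19 Ω
Step 3 — Series combination: Z_total = R + L + C = 382 - j52.6 Ω = 385.6∠-7.8° Ω.
Step 4 — Source phasor: V = 209∠-73.2° V = 60.41 - j200.1 V.
Step 5 — Ohm's law: I = V / Z_total = (60.41 - j200.1) / (382 - j52.6) = 0.226 - j0.4927 A.
Step 6 — Convert to polar: |I| = 0.542 A, ∠I = -65.4°.

I = 0.542∠-65.4° A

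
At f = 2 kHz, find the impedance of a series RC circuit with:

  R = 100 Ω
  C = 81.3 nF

Step 1 — Angular frequency: ω = 2π·f = 2π·2000 = 1.257e+04 rad/s.
Step 2 — Component impedances:
  R: Z = R = 100 Ω
  C: Z = 1/(jωC) = -j/(ω·C) = 0 - j978.8 Ω
Step 3 — Series combination: Z_total = R + C = 100 - j978.8 Ω = 983.9∠-84.2° Ω.

Z = 100 - j978.8 Ω = 983.9∠-84.2° Ω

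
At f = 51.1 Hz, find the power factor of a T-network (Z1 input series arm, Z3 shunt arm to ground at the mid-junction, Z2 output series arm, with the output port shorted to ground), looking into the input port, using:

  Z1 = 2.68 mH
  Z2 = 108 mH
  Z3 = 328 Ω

Step 1 — Angular frequency: ω = 2π·f = 2π·51.1 = 321.1 rad/s.
Step 2 — Component impedances:
  Z1: Z = jωL = j·321.1·0.00268 = 0 + j0.8605 Ω
  Z2: Z = jωL = j·321.1·0.108 = 0 + j34.68 Ω
  Z3: Z = R = 328 Ω
Step 3 — With the output port shorted to ground, the output series arm Z2 runs from the junction to ground; the shunt arm Z3 also runs from the junction to ground. They appear in parallel: Z3 || Z2 = 3.625 + j34.29 Ω.
Step 4 — Series with input arm Z1: Z_in = Z1 + (Z3 || Z2) = 3.625 + j35.15 Ω = 35.34∠84.1° Ω.
Step 5 — Power factor: PF = cos(φ) = Re(Z)/|Z| = 3.625/35.34 = 0.1026.
Step 6 — Type: Im(Z) = 35.15 ⇒ lagging (phase φ = 84.1°).

PF = 0.1026 (lagging, φ = 84.1°)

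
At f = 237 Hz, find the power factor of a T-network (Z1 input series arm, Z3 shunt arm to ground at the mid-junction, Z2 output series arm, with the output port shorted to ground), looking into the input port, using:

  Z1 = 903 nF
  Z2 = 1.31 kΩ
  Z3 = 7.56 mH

Step 1 — Angular frequency: ω = 2π·f = 2π·237 = 1489 rad/s.
Step 2 — Component impedances:
  Z1: Z = 1/(jωC) = -j/(ω·C) = 0 - j743.7 Ω
  Z2: Z = R = 1310 Ω
  Z3: Z = jωL = j·1489·0.00756 = 0 + j11.26 Ω
Step 3 — With the output port shorted to ground, the output series arm Z2 runs from the junction to ground; the shunt arm Z3 also runs from the junction to ground. They appear in parallel: Z3 || Z2 = 0.09674 + j11.26 Ω.
Step 4 — Series with input arm Z1: Z_in = Z1 + (Z3 || Z2) = 0.09674 - j732.4 Ω = 732.4∠-90.0° Ω.
Step 5 — Power factor: PF = cos(φ) = Re(Z)/|Z| = 0.09674/732.4 = 0.0001321.
Step 6 — Type: Im(Z) = -732.4 ⇒ leading (phase φ = -90.0°).

PF = 0.0001321 (leading, φ = -90.0°)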